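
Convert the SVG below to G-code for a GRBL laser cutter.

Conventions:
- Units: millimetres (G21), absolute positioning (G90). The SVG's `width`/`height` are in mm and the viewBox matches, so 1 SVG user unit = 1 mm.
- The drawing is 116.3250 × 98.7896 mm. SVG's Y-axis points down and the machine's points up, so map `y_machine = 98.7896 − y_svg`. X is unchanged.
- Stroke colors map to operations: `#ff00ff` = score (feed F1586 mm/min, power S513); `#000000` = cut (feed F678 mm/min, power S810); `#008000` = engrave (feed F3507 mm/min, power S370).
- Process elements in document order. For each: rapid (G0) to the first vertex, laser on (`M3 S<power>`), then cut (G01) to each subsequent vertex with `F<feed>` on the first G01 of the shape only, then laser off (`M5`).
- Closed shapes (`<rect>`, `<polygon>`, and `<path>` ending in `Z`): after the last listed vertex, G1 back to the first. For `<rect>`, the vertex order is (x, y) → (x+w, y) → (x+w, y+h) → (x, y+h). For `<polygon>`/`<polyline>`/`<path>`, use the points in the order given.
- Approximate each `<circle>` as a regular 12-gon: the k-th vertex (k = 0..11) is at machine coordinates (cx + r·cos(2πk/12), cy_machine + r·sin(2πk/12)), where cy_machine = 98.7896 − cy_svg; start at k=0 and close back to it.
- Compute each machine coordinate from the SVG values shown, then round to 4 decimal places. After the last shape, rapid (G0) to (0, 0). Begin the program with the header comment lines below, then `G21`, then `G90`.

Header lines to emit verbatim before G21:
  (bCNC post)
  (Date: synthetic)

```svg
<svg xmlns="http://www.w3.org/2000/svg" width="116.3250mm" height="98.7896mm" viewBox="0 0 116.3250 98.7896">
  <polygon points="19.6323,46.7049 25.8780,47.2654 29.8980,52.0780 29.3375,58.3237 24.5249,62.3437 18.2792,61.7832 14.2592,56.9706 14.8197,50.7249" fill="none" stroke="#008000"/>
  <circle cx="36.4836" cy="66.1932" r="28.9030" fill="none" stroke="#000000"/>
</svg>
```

(bCNC post)
(Date: synthetic)
G21
G90
G0 X19.6323 Y52.0847
M3 S370
G01 X25.8780 Y51.5242 F3507
G01 X29.8980 Y46.7116
G01 X29.3375 Y40.4659
G01 X24.5249 Y36.4459
G01 X18.2792 Y37.0064
G01 X14.2592 Y41.8190
G01 X14.8197 Y48.0647
G01 X19.6323 Y52.0847
M5
G0 X65.3866 Y32.5964
M3 S810
G01 X61.5143 Y47.0479 F678
G01 X50.9351 Y57.6271
G01 X36.4836 Y61.4994
G01 X22.0321 Y57.6271
G01 X11.4529 Y47.0479
G01 X7.5806 Y32.5964
G01 X11.4529 Y18.1449
G01 X22.0321 Y7.5657
G01 X36.4836 Y3.6934
G01 X50.9351 Y7.5657
G01 X61.5143 Y18.1449
G01 X65.3866 Y32.5964
M5
G0 X0.0000 Y0.0000

Since the viewBox matches the mm dimensions, user units are millimetres directly. The only transform is the Y-flip y_m = 98.7896 − y_svg.

Shape 1 is a regular polygon drawn with `<polygon>`. Its stroke #008000 means engrave at S370, F3507. After flipping Y the toolpath is (19.6323,52.0847) → (25.8780,51.5242) → (29.8980,46.7116) → (29.3375,40.4659) → (24.5249,36.4459) → (18.2792,37.0064) → (14.2592,41.8190) → (14.8197,48.0647) → (19.6323,52.0847), returning to the start.

Shape 2 is a circle drawn with `<circle>`. Its stroke #000000 means cut at S810, F678. After flipping Y the toolpath is (65.3866,32.5964) → (61.5143,47.0479) → (50.9351,57.6271) → (36.4836,61.4994) → (22.0321,57.6271) → (11.4529,47.0479) → (7.5806,32.5964) → (11.4529,18.1449) → (22.0321,7.5657) → (36.4836,3.6934) → (50.9351,7.5657) → (61.5143,18.1449) → (65.3866,32.5964), returning to the start.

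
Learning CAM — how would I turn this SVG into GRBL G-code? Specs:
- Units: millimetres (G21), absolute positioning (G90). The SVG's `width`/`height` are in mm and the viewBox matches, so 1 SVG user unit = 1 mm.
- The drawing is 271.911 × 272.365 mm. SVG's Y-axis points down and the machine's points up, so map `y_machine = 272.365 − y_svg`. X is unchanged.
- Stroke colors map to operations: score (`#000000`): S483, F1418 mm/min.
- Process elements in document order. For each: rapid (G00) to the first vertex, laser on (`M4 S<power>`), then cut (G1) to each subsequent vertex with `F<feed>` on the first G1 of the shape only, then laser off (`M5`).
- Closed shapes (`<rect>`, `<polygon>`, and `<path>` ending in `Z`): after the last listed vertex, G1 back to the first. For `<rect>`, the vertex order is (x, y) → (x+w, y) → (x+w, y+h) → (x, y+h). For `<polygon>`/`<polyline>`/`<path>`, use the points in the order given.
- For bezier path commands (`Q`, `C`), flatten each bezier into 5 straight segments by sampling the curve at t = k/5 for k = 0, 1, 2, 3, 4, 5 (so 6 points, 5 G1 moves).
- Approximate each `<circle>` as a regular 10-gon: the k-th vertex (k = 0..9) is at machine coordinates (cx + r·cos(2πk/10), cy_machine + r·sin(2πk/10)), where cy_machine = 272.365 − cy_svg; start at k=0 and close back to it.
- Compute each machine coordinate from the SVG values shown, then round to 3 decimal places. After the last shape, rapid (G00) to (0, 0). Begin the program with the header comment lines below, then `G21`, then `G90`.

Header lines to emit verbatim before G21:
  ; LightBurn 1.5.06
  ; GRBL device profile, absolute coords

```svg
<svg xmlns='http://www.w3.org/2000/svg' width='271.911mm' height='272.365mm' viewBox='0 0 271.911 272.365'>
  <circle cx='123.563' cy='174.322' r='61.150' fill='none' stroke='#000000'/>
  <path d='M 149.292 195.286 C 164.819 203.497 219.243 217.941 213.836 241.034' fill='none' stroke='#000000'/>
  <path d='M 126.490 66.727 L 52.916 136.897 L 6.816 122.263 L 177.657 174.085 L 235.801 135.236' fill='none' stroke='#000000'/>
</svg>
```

; LightBurn 1.5.06
; GRBL device profile, absolute coords
G21
G90
G00 X184.713 Y98.043
M4 S483
G1 X173.034 Y133.986 F1418
G1 X142.459 Y156.200
G1 X104.667 Y156.200
G1 X74.092 Y133.986
G1 X62.413 Y98.043
G1 X74.092 Y62.100
G1 X104.667 Y39.886
G1 X142.459 Y39.886
G1 X173.034 Y62.100
G1 X184.713 Y98.043
M5
G00 X149.292 Y77.079
M4 S483
G1 X162.486 Y71.385 F1418
G1 X180.276 Y64.079
G1 X197.924 Y55.046
G1 X210.690 Y44.168
G1 X213.836 Y31.331
M5
G00 X126.490 Y205.638
M4 S483
G1 X52.916 Y135.468 F1418
G1 X6.816 Y150.102
G1 X177.657 Y98.280
G1 X235.801 Y137.129
M5
G00 X0.000 Y0.000

Since the viewBox matches the mm dimensions, user units are millimetres directly. The only transform is the Y-flip y_m = 272.365 − y_svg.

Shape 1 is a circle drawn with `<circle>`. Its stroke #000000 means score at S483, F1418. After flipping Y the toolpath is (184.713,98.043) → (173.034,133.986) → (142.459,156.200) → (104.667,156.200) → (74.092,133.986) → (62.413,98.043) → (74.092,62.100) → (104.667,39.886) → (142.459,39.886) → (173.034,62.100) → (184.713,98.043), returning to the start.

Shape 2 is a cubic bezier drawn with `<path>`. Its stroke #000000 means score at S483, F1418. After flipping Y the toolpath is (149.292,77.079) → (162.486,71.385) → (180.276,64.079) → (197.924,55.046) → (210.690,44.168) → (213.836,31.331).

Shape 3 is a open polyline drawn with `<path>`. Its stroke #000000 means score at S483, F1418. After flipping Y the toolpath is (126.490,205.638) → (52.916,135.468) → (6.816,150.102) → (177.657,98.280) → (235.801,137.129).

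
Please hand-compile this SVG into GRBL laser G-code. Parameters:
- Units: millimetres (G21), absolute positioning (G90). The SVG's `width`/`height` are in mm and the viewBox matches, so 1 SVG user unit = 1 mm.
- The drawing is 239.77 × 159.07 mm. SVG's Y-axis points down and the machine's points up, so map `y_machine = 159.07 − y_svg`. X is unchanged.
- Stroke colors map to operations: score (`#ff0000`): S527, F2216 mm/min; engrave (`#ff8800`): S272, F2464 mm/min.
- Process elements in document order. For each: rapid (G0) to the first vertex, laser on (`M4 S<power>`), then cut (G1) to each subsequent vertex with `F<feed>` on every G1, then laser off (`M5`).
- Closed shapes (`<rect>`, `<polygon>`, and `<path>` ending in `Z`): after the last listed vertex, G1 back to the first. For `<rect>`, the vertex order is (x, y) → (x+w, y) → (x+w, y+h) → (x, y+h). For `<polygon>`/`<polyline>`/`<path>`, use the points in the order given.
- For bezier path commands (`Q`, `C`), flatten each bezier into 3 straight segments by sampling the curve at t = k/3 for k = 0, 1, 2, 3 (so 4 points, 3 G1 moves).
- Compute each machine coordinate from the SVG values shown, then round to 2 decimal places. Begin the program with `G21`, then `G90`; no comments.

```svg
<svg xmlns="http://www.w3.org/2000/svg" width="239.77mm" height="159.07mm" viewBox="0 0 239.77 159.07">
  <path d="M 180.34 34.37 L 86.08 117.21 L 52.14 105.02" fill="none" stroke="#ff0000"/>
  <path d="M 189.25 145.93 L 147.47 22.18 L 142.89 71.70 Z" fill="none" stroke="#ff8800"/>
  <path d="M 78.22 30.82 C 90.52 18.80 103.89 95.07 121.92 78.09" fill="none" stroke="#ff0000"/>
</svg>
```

viewBox `0 0 239.77 159.07` with mm width/height → 1 unit = 1 mm. Flip: y_m = 159.07 − y_svg.

**Shape 1** — `<path>` open polyline, stroke `#ff0000` → score (S527, F2216). Machine vertices: (180.34,124.70) → (86.08,41.86) → (52.14,54.05). Open path.

**Shape 2** — `<path>` closed polygon, stroke `#ff8800` → engrave (S272, F2464). Machine vertices: (189.25,13.14) → (147.47,136.89) → (142.89,87.37) → (189.25,13.14). Closed: final G1 returns to the first vertex.

**Shape 3** — `<path>` cubic bezier, stroke `#ff0000` → score (S527, F2216). Control points (SVG): P0=(78.22,30.82), P1=(90.52,18.80), P2=(103.89,95.07), P3=(121.92,78.09); sampled at t=k/3. Machine vertices: (78.22,128.25) → (91.01,117.56) → (105.31,88.36) → (121.92,80.98). Open path.

G21
G90
G0 X180.34 Y124.70
M4 S527
G1 X86.08 Y41.86 F2216
G1 X52.14 Y54.05 F2216
M5
G0 X189.25 Y13.14
M4 S272
G1 X147.47 Y136.89 F2464
G1 X142.89 Y87.37 F2464
G1 X189.25 Y13.14 F2464
M5
G0 X78.22 Y128.25
M4 S527
G1 X91.01 Y117.56 F2216
G1 X105.31 Y88.36 F2216
G1 X121.92 Y80.98 F2216
M5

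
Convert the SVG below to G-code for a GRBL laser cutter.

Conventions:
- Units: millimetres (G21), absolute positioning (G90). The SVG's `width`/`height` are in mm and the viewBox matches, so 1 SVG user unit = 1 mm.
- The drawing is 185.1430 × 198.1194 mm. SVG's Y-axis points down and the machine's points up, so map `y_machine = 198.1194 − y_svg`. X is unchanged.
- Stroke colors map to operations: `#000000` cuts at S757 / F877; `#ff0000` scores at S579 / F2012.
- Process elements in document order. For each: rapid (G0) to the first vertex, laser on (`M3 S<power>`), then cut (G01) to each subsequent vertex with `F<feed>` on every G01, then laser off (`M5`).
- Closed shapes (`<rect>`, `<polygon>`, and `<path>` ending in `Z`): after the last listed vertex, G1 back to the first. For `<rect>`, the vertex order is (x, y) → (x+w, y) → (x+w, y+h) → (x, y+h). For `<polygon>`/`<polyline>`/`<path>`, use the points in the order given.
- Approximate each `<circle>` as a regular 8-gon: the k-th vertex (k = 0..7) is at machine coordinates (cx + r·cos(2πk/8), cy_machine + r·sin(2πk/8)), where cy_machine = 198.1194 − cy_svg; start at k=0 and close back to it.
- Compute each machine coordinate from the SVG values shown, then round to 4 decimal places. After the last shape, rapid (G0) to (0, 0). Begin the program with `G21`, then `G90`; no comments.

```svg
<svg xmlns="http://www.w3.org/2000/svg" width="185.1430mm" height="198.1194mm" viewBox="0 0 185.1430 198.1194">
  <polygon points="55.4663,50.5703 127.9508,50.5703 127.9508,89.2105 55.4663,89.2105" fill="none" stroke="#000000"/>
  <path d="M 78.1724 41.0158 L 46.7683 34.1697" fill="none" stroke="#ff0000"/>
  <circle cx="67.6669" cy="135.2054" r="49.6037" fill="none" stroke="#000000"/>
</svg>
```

1 u = 1 mm; y_m = 198.1194 − y.

[1] `<polygon>` rectangle, #000000→cut S757 F877: (55.4663,147.5491) → (127.9508,147.5491) → (127.9508,108.9089) → (55.4663,108.9089) → (55.4663,147.5491) (closed)

[2] `<path>` line segment, #ff0000→score S579 F2012: (78.1724,157.1036) → (46.7683,163.9497)

[3] `<circle>` circle, #000000→cut S757 F877: (117.2706,62.9140) → (102.7420,97.9891) → (67.6669,112.5177) → (32.5918,97.9891) → (18.0632,62.9140) → (32.5918,27.8389) → (67.6669,13.3103) → (102.7420,27.8389) → (117.2706,62.9140) (closed)

G21
G90
G0 X55.4663 Y147.5491
M3 S757
G01 X127.9508 Y147.5491 F877
G01 X127.9508 Y108.9089 F877
G01 X55.4663 Y108.9089 F877
G01 X55.4663 Y147.5491 F877
M5
G0 X78.1724 Y157.1036
M3 S579
G01 X46.7683 Y163.9497 F2012
M5
G0 X117.2706 Y62.9140
M3 S757
G01 X102.7420 Y97.9891 F877
G01 X67.6669 Y112.5177 F877
G01 X32.5918 Y97.9891 F877
G01 X18.0632 Y62.9140 F877
G01 X32.5918 Y27.8389 F877
G01 X67.6669 Y13.3103 F877
G01 X102.7420 Y27.8389 F877
G01 X117.2706 Y62.9140 F877
M5
G0 X0.0000 Y0.0000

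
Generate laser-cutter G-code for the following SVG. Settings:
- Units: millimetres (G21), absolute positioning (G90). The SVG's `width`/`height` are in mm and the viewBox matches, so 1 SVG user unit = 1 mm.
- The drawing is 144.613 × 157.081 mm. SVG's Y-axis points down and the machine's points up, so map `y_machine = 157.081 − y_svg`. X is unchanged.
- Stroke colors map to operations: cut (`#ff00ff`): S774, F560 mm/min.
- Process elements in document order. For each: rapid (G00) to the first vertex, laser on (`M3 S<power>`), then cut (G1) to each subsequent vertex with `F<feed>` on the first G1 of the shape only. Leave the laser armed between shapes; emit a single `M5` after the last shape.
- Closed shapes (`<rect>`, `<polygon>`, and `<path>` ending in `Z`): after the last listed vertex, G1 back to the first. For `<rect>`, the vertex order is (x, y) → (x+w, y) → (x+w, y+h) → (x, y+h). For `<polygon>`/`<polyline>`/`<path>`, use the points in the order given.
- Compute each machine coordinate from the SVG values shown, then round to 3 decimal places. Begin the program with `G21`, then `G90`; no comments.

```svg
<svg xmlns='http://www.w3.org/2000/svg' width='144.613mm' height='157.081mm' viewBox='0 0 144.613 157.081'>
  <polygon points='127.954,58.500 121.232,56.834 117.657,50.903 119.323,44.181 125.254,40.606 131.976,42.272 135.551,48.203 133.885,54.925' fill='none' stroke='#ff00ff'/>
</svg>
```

1 u = 1 mm; y_m = 157.081 − y.

[1] `<polygon>` regular polygon, #ff00ff→cut S774 F560: (127.954,98.581) → (121.232,100.247) → (117.657,106.178) → (119.323,112.900) → (125.254,116.475) → (131.976,114.809) → (135.551,108.878) → (133.885,102.156) → (127.954,98.581) (closed)

G21
G90
G00 X127.954 Y98.581
M3 S774
G1 X121.232 Y100.247 F560
G1 X117.657 Y106.178
G1 X119.323 Y112.900
G1 X125.254 Y116.475
G1 X131.976 Y114.809
G1 X135.551 Y108.878
G1 X133.885 Y102.156
G1 X127.954 Y98.581
M5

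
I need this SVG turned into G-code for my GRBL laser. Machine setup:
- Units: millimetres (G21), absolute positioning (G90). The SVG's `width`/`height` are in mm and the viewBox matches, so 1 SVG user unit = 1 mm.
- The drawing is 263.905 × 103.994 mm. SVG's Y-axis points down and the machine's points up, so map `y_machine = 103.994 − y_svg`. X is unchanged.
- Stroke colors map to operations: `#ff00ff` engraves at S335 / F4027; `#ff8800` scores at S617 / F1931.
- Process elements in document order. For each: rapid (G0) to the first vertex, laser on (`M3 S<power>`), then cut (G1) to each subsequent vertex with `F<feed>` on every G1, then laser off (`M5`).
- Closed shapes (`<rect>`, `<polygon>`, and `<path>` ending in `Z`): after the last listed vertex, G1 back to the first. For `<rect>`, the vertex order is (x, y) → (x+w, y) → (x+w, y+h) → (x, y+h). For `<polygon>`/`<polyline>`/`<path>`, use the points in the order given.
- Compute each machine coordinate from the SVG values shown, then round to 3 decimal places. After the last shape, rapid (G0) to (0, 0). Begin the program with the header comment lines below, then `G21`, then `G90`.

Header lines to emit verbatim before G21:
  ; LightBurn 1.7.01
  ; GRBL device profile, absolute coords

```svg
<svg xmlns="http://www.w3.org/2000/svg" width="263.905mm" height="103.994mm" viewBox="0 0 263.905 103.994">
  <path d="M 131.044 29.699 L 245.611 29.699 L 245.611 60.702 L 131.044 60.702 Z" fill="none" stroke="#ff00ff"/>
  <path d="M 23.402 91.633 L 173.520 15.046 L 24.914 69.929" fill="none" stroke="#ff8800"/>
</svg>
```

; LightBurn 1.7.01
; GRBL device profile, absolute coords
G21
G90
G0 X131.044 Y74.295
M3 S335
G1 X245.611 Y74.295 F4027
G1 X245.611 Y43.292 F4027
G1 X131.044 Y43.292 F4027
G1 X131.044 Y74.295 F4027
M5
G0 X23.402 Y12.361
M3 S617
G1 X173.520 Y88.948 F1931
G1 X24.914 Y34.065 F1931
M5
G0 X0.000 Y0.000

viewBox `0 0 263.905 103.994` with mm width/height → 1 unit = 1 mm. Flip: y_m = 103.994 − y_svg.

**Shape 1** — `<path>` rectangle, stroke `#ff00ff` → engrave (S335, F4027). Machine vertices: (131.044,74.295) → (245.611,74.295) → (245.611,43.292) → (131.044,43.292) → (131.044,74.295). Closed: final G1 returns to the first vertex.

**Shape 2** — `<path>` open polyline, stroke `#ff8800` → score (S617, F1931). Machine vertices: (23.402,12.361) → (173.520,88.948) → (24.914,34.065). Open path.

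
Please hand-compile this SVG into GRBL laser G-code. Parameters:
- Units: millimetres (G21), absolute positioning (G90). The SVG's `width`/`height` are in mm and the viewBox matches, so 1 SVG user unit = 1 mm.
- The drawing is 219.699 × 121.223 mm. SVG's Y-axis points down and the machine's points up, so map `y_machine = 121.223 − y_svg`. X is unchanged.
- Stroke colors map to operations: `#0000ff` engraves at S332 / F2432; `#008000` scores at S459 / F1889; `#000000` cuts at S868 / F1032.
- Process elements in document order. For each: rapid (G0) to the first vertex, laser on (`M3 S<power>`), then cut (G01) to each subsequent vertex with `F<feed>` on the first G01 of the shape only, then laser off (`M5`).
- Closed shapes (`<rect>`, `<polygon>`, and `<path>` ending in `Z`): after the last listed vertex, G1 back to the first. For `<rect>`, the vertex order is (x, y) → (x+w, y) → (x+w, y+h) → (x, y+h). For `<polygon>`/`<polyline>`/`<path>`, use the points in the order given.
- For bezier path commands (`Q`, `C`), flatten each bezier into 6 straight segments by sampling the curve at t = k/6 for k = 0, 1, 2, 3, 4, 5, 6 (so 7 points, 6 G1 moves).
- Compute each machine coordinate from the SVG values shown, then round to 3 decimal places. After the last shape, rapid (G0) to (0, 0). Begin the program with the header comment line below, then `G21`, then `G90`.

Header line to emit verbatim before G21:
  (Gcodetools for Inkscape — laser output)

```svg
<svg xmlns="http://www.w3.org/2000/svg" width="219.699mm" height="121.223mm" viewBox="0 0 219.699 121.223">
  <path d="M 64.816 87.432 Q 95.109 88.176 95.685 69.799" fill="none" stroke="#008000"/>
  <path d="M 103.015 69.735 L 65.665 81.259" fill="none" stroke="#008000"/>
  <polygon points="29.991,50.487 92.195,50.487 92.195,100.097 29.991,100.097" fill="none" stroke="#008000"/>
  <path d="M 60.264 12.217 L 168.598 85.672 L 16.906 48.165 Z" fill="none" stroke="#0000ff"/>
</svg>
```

1 u = 1 mm; y_m = 121.223 − y.

[1] `<path>` quadratic bezier, #008000→score S459 F1889: (64.816,33.791) → (74.088,34.074) → (81.709,35.420) → (87.680,37.827) → (91.999,41.297) → (94.668,45.829) → (95.685,51.424)

[2] `<path>` line segment, #008000→score S459 F1889: (103.015,51.488) → (65.665,39.964)

[3] `<polygon>` rectangle, #008000→score S459 F1889: (29.991,70.736) → (92.195,70.736) → (92.195,21.126) → (29.991,21.126) → (29.991,70.736) (closed)

[4] `<path>` closed polygon, #0000ff→engrave S332 F2432: (60.264,109.006) → (168.598,35.551) → (16.906,73.058) → (60.264,109.006) (closed)

(Gcodetools for Inkscape — laser output)
G21
G90
G0 X64.816 Y33.791
M3 S459
G01 X74.088 Y34.074 F1889
G01 X81.709 Y35.420
G01 X87.680 Y37.827
G01 X91.999 Y41.297
G01 X94.668 Y45.829
G01 X95.685 Y51.424
M5
G0 X103.015 Y51.488
M3 S459
G01 X65.665 Y39.964 F1889
M5
G0 X29.991 Y70.736
M3 S459
G01 X92.195 Y70.736 F1889
G01 X92.195 Y21.126
G01 X29.991 Y21.126
G01 X29.991 Y70.736
M5
G0 X60.264 Y109.006
M3 S332
G01 X168.598 Y35.551 F2432
G01 X16.906 Y73.058
G01 X60.264 Y109.006
M5
G0 X0.000 Y0.000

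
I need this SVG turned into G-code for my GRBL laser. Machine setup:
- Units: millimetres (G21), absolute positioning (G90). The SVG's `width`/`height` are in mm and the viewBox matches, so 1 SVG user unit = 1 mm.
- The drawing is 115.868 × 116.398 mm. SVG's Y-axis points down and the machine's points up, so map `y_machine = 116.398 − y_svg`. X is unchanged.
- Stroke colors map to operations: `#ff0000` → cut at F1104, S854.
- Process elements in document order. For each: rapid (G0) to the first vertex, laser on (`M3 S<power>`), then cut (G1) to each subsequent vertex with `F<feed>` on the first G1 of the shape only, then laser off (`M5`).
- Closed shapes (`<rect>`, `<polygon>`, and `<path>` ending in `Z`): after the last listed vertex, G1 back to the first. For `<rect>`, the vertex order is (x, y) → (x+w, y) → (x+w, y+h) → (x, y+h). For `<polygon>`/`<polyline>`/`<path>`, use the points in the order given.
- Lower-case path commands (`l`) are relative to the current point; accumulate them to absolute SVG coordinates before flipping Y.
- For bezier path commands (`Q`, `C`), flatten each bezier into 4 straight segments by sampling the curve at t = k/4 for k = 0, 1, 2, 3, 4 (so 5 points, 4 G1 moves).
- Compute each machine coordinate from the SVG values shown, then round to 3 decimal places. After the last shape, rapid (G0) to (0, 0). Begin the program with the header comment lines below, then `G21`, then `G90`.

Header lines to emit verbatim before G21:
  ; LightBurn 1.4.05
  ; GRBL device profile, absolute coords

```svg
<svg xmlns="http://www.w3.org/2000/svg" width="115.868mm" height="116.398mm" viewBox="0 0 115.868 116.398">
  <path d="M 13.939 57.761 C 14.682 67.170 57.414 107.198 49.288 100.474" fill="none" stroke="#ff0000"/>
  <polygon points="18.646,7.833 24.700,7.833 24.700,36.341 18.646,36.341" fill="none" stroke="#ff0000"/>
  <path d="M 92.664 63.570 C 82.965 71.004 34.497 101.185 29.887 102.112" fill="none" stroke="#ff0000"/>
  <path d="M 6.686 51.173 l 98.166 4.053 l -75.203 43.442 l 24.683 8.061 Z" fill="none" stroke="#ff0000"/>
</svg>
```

; LightBurn 1.4.05
; GRBL device profile, absolute coords
G21
G90
G0 X13.939 Y58.637
M3 S854
G1 X20.918 Y47.048 F1104
G1 X34.939 Y31.231
G1 X47.297 Y18.438
G1 X49.288 Y15.924
M5
G0 X18.646 Y108.565
M3 S854
G1 X24.700 Y108.565 F1104
G1 X24.700 Y80.057
G1 X18.646 Y80.057
G1 X18.646 Y108.565
M5
G0 X92.664 Y52.828
M3 S854
G1 X79.412 Y43.800 F1104
G1 X59.367 Y31.117
G1 X40.277 Y19.654
G1 X29.887 Y14.286
M5
G0 X6.686 Y65.225
M3 S854
G1 X104.852 Y61.172 F1104
G1 X29.649 Y17.730
G1 X54.332 Y9.669
G1 X6.686 Y65.225
M5
G0 X0.000 Y0.000

viewBox `0 0 115.868 116.398` with mm width/height → 1 unit = 1 mm. Flip: y_m = 116.398 − y_svg.

**Shape 1** — `<path>` cubic bezier, stroke `#ff0000` → cut (S854, F1104). Control points (SVG): P0=(13.939,57.761), P1=(14.682,67.170), P2=(57.414,107.198), P3=(49.288,100.474); sampled at t=k/4. Machine vertices: (13.939,58.637) → (20.918,47.048) → (34.939,31.231) → (47.297,18.438) → (49.288,15.924). Open path.

**Shape 2** — `<polygon>` rectangle, stroke `#ff0000` → cut (S854, F1104). Machine vertices: (18.646,108.565) → (24.700,108.565) → (24.700,80.057) → (18.646,80.057) → (18.646,108.565). Closed: final G1 returns to the first vertex.

**Shape 3** — `<path>` cubic bezier, stroke `#ff0000` → cut (S854, F1104). Control points (SVG): P0=(92.664,63.570), P1=(82.965,71.004), P2=(34.497,101.185), P3=(29.887,102.112); sampled at t=k/4. Machine vertices: (92.664,52.828) → (79.412,43.800) → (59.367,31.117) → (40.277,19.654) → (29.887,14.286). Open path.

**Shape 4** — `<path>` closed polygon, stroke `#ff0000` → cut (S854, F1104). Machine vertices: (6.686,65.225) → (104.852,61.172) → (29.649,17.730) → (54.332,9.669) → (6.686,65.225). Closed: final G1 returns to the first vertex.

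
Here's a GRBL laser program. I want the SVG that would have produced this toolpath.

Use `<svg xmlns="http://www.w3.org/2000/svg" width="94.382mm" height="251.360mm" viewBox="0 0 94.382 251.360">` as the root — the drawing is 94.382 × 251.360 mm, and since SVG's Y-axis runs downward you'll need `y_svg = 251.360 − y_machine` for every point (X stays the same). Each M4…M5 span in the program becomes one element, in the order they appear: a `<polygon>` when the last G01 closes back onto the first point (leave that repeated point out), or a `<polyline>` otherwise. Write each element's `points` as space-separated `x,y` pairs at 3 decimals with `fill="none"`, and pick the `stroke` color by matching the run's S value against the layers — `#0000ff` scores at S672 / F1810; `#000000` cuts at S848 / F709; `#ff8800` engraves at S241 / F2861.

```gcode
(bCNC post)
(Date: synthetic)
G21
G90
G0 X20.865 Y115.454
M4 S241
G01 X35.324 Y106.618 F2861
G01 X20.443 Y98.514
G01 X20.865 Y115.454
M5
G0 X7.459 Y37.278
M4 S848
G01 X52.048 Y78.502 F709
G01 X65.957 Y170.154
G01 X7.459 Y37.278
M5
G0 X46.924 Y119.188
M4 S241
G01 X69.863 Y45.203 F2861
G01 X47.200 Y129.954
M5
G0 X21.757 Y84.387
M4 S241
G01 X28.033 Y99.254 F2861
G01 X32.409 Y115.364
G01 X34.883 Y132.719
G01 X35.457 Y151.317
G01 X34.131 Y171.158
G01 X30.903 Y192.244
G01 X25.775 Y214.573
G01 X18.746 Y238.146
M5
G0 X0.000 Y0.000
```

Machine Y-up, SVG Y-down with viewBox height 251.360, so y_svg = 251.360 − y_machine; X carries over.

Run 1: S241 ⇒ engrave layer `#ff8800`. The run returns to its start, so emit a `<polygon>` with points (Y-flipped): 20.865,135.906 35.324,144.742 20.443,152.846.

Run 2: power S848 maps to stroke `#000000` (cut). The run returns to its start, so emit a `<polygon>` with points (Y-flipped): 7.459,214.082 52.048,172.858 65.957,81.206.

Run 3: the run's S241 means `#ff8800` (engrave). The run is open, so emit a `<polyline>` with points (Y-flipped): 46.924,132.172 69.863,206.157 47.200,121.406.

Run 4: S241 ⇒ engrave layer `#ff8800`. The run is open, so emit a `<polyline>` with points (Y-flipped): 21.757,166.973 28.033,152.106 32.409,135.996 34.883,118.641 35.457,100.043 34.131,80.202 30.903,59.116 25.775,36.787 18.746,13.214.

<svg xmlns="http://www.w3.org/2000/svg" width="94.382mm" height="251.360mm" viewBox="0 0 94.382 251.360">
  <polygon points="20.865,135.906 35.324,144.742 20.443,152.846" fill="none" stroke="#ff8800"/>
  <polygon points="7.459,214.082 52.048,172.858 65.957,81.206" fill="none" stroke="#000000"/>
  <polyline points="46.924,132.172 69.863,206.157 47.200,121.406" fill="none" stroke="#ff8800"/>
  <polyline points="21.757,166.973 28.033,152.106 32.409,135.996 34.883,118.641 35.457,100.043 34.131,80.202 30.903,59.116 25.775,36.787 18.746,13.214" fill="none" stroke="#ff8800"/>
</svg>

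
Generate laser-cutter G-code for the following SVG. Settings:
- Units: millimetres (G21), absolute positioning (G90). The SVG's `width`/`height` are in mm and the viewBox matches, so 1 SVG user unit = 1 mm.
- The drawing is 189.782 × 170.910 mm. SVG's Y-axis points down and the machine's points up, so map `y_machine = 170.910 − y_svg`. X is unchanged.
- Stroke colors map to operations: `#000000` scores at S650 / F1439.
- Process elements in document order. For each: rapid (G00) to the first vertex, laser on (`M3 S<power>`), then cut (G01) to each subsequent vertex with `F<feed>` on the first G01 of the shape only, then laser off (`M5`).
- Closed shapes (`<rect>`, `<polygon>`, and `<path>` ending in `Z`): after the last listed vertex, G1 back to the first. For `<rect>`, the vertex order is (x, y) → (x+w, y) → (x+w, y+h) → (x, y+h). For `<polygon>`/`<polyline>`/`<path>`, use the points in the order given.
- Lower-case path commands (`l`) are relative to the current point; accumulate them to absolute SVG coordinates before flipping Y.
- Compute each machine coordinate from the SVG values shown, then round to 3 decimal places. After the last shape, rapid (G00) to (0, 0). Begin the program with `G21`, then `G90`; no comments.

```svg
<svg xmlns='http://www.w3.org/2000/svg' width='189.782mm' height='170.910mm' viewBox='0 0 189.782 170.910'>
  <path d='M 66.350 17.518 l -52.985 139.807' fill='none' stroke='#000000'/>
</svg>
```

G21
G90
G00 X66.350 Y153.392
M3 S650
G01 X13.365 Y13.585 F1439
M5
G00 X0.000 Y0.000

1 u = 1 mm; y_m = 170.910 − y.

[1] `<path>` line segment, #000000→score S650 F1439: (66.350,153.392) → (13.365,13.585)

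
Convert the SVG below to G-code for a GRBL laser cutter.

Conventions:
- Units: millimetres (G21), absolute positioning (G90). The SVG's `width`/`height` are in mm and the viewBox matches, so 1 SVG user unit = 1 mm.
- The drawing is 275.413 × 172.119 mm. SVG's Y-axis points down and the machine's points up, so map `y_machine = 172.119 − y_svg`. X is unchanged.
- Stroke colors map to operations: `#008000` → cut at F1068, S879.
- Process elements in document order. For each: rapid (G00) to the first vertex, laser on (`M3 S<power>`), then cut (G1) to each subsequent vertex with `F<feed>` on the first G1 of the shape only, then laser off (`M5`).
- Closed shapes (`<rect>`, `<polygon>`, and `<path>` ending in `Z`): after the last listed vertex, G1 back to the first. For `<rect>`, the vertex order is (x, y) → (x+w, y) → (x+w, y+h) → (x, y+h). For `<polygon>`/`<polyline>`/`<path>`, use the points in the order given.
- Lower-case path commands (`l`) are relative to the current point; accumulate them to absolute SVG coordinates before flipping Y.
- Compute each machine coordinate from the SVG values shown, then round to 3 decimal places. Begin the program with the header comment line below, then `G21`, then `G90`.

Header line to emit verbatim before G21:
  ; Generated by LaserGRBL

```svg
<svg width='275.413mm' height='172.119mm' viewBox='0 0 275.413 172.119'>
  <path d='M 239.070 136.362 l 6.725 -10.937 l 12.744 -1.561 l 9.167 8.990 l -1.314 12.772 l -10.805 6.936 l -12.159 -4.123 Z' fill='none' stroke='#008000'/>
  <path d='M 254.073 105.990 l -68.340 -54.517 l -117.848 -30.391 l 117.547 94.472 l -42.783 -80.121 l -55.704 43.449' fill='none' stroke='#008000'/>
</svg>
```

Since the viewBox matches the mm dimensions, user units are millimetres directly. The only transform is the Y-flip y_m = 172.119 − y_svg.

Shape 1 is a regular polygon drawn with `<path>`. Its stroke #008000 means cut at S879, F1068. After flipping Y the toolpath is (239.070,35.757) → (245.795,46.694) → (258.539,48.255) → (267.706,39.265) → (266.392,26.493) → (255.587,19.557) → (243.428,23.680) → (239.070,35.757), returning to the start.

Shape 2 is a open polyline drawn with `<path>`. Its stroke #008000 means cut at S879, F1068. After flipping Y the toolpath is (254.073,66.129) → (185.733,120.646) → (67.885,151.037) → (185.432,56.565) → (142.649,136.686) → (86.945,93.237).

; Generated by LaserGRBL
G21
G90
G00 X239.070 Y35.757
M3 S879
G1 X245.795 Y46.694 F1068
G1 X258.539 Y48.255
G1 X267.706 Y39.265
G1 X266.392 Y26.493
G1 X255.587 Y19.557
G1 X243.428 Y23.680
G1 X239.070 Y35.757
M5
G00 X254.073 Y66.129
M3 S879
G1 X185.733 Y120.646 F1068
G1 X67.885 Y151.037
G1 X185.432 Y56.565
G1 X142.649 Y136.686
G1 X86.945 Y93.237
M5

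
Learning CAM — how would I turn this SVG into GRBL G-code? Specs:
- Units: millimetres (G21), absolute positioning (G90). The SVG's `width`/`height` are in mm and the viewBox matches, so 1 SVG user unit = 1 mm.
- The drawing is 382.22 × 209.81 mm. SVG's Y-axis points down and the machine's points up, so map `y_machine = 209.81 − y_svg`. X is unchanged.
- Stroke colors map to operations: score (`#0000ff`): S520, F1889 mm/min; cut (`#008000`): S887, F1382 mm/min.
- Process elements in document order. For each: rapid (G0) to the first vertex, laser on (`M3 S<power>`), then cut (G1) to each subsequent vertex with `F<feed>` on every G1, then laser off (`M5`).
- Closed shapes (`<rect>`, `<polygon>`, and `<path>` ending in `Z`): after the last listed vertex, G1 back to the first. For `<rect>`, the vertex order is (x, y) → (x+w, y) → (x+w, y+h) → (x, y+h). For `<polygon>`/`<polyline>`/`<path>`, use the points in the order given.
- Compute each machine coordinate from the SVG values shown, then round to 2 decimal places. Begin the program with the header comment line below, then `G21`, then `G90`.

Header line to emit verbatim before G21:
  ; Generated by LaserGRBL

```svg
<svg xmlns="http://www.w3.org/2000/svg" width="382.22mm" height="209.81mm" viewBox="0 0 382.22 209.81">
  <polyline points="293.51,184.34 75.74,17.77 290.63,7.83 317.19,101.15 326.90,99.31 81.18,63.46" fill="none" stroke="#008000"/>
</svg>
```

; Generated by LaserGRBL
G21
G90
G0 X293.51 Y25.47
M3 S887
G1 X75.74 Y192.04 F1382
G1 X290.63 Y201.98 F1382
G1 X317.19 Y108.66 F1382
G1 X326.90 Y110.50 F1382
G1 X81.18 Y146.35 F1382
M5

1 u = 1 mm; y_m = 209.81 − y.

[1] `<polyline>` open polyline, #008000→cut S887 F1382: (293.51,25.47) → (75.74,192.04) → (290.63,201.98) → (317.19,108.66) → (326.90,110.50) → (81.18,146.35)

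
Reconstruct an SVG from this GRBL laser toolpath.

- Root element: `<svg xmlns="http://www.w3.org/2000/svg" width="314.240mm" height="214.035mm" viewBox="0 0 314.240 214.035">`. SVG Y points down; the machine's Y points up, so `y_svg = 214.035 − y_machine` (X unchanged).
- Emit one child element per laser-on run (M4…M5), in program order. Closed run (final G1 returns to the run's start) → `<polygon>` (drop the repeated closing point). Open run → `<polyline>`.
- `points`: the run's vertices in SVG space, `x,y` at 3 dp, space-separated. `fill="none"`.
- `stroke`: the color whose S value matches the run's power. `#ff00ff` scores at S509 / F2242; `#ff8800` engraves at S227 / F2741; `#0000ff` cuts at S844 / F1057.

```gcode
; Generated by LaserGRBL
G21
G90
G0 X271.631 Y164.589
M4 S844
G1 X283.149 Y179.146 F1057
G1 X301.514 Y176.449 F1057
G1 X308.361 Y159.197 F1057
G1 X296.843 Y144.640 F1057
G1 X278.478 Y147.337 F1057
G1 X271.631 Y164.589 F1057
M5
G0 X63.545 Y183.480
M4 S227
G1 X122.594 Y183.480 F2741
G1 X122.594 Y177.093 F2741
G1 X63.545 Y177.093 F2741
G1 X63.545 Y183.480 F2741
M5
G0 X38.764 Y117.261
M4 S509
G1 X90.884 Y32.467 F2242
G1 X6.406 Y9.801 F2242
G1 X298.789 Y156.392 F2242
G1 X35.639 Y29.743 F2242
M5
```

<svg xmlns="http://www.w3.org/2000/svg" width="314.240mm" height="214.035mm" viewBox="0 0 314.240 214.035">
  <polygon points="271.631,49.446 283.149,34.889 301.514,37.586 308.361,54.838 296.843,69.395 278.478,66.698" fill="none" stroke="#0000ff"/>
  <polygon points="63.545,30.555 122.594,30.555 122.594,36.942 63.545,36.942" fill="none" stroke="#ff8800"/>
  <polyline points="38.764,96.774 90.884,181.568 6.406,204.234 298.789,57.643 35.639,184.292" fill="none" stroke="#ff00ff"/>
</svg>

Each laser-on run becomes one SVG element. Flip Y back into SVG space with y_svg = 214.035 − y_machine.

Run 1: S844 ⇒ cut layer `#0000ff`. The run returns to its start, so emit a `<polygon>` with points (Y-flipped): 271.631,49.446 283.149,34.889 301.514,37.586 308.361,54.838 296.843,69.395 278.478,66.698.

Run 2: power S227 maps to stroke `#ff8800` (engrave). The run returns to its start, so emit a `<polygon>` with points (Y-flipped): 63.545,30.555 122.594,30.555 122.594,36.942 63.545,36.942.

Run 3: power S509 maps to stroke `#ff00ff` (score). The run is open, so emit a `<polyline>` with points (Y-flipped): 38.764,96.774 90.884,181.568 6.406,204.234 298.789,57.643 35.639,184.292.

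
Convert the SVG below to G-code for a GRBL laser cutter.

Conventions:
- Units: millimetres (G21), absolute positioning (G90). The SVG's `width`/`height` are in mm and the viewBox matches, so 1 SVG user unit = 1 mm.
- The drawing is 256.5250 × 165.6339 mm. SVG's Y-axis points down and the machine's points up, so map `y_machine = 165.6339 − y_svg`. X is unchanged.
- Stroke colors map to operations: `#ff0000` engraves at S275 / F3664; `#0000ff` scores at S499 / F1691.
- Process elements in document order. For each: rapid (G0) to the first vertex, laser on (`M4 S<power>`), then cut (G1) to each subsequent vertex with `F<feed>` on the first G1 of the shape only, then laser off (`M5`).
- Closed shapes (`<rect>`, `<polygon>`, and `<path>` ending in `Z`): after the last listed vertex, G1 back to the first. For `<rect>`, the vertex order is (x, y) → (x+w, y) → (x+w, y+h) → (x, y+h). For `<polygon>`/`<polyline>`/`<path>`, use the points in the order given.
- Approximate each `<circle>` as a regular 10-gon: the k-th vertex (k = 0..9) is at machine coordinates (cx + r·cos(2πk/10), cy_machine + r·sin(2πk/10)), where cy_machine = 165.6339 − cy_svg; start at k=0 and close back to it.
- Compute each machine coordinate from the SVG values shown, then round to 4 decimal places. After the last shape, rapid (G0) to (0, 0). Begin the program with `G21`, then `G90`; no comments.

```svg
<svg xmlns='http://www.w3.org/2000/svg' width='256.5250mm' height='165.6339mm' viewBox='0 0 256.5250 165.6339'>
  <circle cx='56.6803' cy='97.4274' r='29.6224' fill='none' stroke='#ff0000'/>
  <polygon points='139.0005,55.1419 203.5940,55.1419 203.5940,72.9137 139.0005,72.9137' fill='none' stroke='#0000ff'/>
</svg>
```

Since the viewBox matches the mm dimensions, user units are millimetres directly. The only transform is the Y-flip y_m = 165.6339 − y_svg.

Shape 1 is a circle drawn with `<circle>`. Its stroke #ff0000 means engrave at S275, F3664. After flipping Y the toolpath is (86.3027,68.2065) → (80.6453,85.6181) → (65.8341,96.3791) → (47.5265,96.3791) → (32.7153,85.6181) → (27.0579,68.2065) → (32.7153,50.7949) → (47.5265,40.0339) → (65.8341,40.0339) → (80.6453,50.7949) → (86.3027,68.2065), returning to the start.

Shape 2 is a rectangle drawn with `<polygon>`. Its stroke #0000ff means score at S499, F1691. After flipping Y the toolpath is (139.0005,110.4920) → (203.5940,110.4920) → (203.5940,92.7202) → (139.0005,92.7202) → (139.0005,110.4920), returning to the start.

G21
G90
G0 X86.3027 Y68.2065
M4 S275
G1 X80.6453 Y85.6181 F3664
G1 X65.8341 Y96.3791
G1 X47.5265 Y96.3791
G1 X32.7153 Y85.6181
G1 X27.0579 Y68.2065
G1 X32.7153 Y50.7949
G1 X47.5265 Y40.0339
G1 X65.8341 Y40.0339
G1 X80.6453 Y50.7949
G1 X86.3027 Y68.2065
M5
G0 X139.0005 Y110.4920
M4 S499
G1 X203.5940 Y110.4920 F1691
G1 X203.5940 Y92.7202
G1 X139.0005 Y92.7202
G1 X139.0005 Y110.4920
M5
G0 X0.0000 Y0.0000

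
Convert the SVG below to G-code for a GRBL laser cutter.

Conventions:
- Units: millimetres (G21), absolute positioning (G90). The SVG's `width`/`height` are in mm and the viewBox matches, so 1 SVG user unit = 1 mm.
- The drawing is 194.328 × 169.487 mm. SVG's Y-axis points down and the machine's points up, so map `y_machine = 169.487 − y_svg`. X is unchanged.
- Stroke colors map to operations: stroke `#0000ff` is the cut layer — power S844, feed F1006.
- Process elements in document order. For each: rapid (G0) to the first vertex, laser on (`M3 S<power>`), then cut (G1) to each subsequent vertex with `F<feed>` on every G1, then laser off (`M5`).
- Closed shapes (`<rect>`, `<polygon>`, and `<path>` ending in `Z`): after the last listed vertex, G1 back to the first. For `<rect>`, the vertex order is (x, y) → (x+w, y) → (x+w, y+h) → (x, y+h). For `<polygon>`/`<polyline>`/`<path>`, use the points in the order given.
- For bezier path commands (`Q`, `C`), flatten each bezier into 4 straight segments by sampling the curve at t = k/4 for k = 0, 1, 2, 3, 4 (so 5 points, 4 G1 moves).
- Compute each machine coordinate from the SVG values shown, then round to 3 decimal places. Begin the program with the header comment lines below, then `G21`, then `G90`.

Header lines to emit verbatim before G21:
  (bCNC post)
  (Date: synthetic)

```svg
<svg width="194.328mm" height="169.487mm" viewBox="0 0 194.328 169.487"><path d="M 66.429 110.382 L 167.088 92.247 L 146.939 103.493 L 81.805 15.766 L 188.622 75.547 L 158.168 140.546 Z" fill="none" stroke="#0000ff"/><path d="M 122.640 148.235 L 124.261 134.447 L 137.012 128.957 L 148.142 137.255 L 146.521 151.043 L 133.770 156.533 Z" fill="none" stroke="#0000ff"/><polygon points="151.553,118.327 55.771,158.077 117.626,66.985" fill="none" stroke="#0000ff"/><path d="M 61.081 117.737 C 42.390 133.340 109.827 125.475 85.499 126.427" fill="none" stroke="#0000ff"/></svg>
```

Since the viewBox matches the mm dimensions, user units are millimetres directly. The only transform is the Y-flip y_m = 169.487 − y_svg.

Shape 1 is a closed polygon drawn with `<path>`. Its stroke #0000ff means cut at S844, F1006. After flipping Y the toolpath is (66.429,59.105) → (167.088,77.240) → (146.939,65.994) → (81.805,153.721) → (188.622,93.940) → (158.168,28.941) → (66.429,59.105), returning to the start.

Shape 2 is a regular polygon drawn with `<path>`. Its stroke #0000ff means cut at S844, F1006. After flipping Y the toolpath is (122.640,21.252) → (124.261,35.040) → (137.012,40.530) → (148.142,32.232) → (146.521,18.444) → (133.770,12.954) → (122.640,21.252), returning to the start.

Shape 3 is a closed polygon drawn with `<polygon>`. Its stroke #0000ff means cut at S844, F1006. After flipping Y the toolpath is (151.553,51.160) → (55.771,11.410) → (117.626,102.502) → (151.553,51.160), returning to the start.

Shape 4 is a cubic bezier drawn with `<path>`. Its stroke #0000ff means cut at S844, F1006. After flipping Y the toolpath is (61.081,51.750) → (60.432,43.944) → (75.404,41.911) → (89.319,42.625) → (85.499,43.060).

(bCNC post)
(Date: synthetic)
G21
G90
G0 X66.429 Y59.105
M3 S844
G1 X167.088 Y77.240 F1006
G1 X146.939 Y65.994 F1006
G1 X81.805 Y153.721 F1006
G1 X188.622 Y93.940 F1006
G1 X158.168 Y28.941 F1006
G1 X66.429 Y59.105 F1006
M5
G0 X122.640 Y21.252
M3 S844
G1 X124.261 Y35.040 F1006
G1 X137.012 Y40.530 F1006
G1 X148.142 Y32.232 F1006
G1 X146.521 Y18.444 F1006
G1 X133.770 Y12.954 F1006
G1 X122.640 Y21.252 F1006
M5
G0 X151.553 Y51.160
M3 S844
G1 X55.771 Y11.410 F1006
G1 X117.626 Y102.502 F1006
G1 X151.553 Y51.160 F1006
M5
G0 X61.081 Y51.750
M3 S844
G1 X60.432 Y43.944 F1006
G1 X75.404 Y41.911 F1006
G1 X89.319 Y42.625 F1006
G1 X85.499 Y43.060 F1006
M5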